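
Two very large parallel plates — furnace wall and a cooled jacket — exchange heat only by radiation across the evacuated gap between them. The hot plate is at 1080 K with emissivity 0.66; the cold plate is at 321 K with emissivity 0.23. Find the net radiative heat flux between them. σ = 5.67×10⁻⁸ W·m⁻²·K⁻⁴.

q ≈ 15700 W/m²

For two infinite grey parallel plates, q = σ(T₁⁴ − T₂⁴)/(1/ε₁ + 1/ε₂ − 1).
T₁⁴ − T₂⁴ = 1.360×10¹² − 1.062×10¹⁰ = 1.350×10¹² K⁴.
1/ε₁ + 1/ε₂ − 1 = 1.515 + 4.348 − 1 = 4.863.
q = 5.67×10⁻⁸ × 1.350×10¹² / 4.863.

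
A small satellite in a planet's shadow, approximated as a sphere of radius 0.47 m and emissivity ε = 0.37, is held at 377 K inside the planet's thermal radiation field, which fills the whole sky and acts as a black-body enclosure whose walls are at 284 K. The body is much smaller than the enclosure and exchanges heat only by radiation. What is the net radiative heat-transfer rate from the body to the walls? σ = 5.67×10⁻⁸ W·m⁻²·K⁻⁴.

P_net ≈ 798 W

For a small grey body in a large enclosure: P_net = εσA(T_body⁴ − T_wall⁴).
A = 4πr² = 2.776 m²; T_body⁴ − T_wall⁴ = 2.020×10¹⁰ − 6.505×10⁹ = 1.370×10¹⁰ K⁴.
|P_net| = 0.37·5.67×10⁻⁸·2.776·1.370×10¹⁰.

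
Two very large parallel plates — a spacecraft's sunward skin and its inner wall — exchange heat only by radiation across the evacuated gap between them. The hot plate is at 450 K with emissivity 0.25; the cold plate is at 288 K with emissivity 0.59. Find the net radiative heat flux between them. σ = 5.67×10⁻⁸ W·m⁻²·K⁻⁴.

q ≈ 412 W/m²

For two infinite grey parallel plates, q = σ(T₁⁴ − T₂⁴)/(1/ε₁ + 1/ε₂ − 1).
T₁⁴ − T₂⁴ = 4.101×10¹⁰ − 6.880×10⁹ = 3.413×10¹⁰ K⁴.
1/ε₁ + 1/ε₂ − 1 = 4.000 + 1.695 − 1 = 4.695.
q = 5.67×10⁻⁸ × 3.413×10¹⁰ / 4.695.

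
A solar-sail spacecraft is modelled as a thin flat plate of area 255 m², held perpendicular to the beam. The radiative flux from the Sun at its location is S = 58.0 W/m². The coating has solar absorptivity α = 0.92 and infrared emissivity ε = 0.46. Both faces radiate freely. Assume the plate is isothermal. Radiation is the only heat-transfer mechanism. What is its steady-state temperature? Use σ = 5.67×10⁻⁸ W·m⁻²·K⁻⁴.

At equilibrium, absorbed power = emitted power.
Absorbing cross-section = A = 255.0 m²; emitting surface = 2A = 510.0 m² (ratio 2).
αS·A_cross = εσ·A_surf·T⁴  ⇒  T⁴ = αS/(ε·2σ).
T⁴ = 0.920·58.0/(0.46·2·5.67×10⁻⁸) = 1.023×10⁹ K⁴.
T = (1.023×10⁹)^(1/4).

T ≈ 179 K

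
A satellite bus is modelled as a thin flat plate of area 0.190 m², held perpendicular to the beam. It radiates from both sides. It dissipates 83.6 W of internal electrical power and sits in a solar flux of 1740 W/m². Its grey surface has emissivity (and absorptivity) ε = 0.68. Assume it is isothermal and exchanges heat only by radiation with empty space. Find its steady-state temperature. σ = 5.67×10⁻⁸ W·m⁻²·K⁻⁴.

T ≈ 381 K

At steady state, absorbed solar power + internal power = radiated power.
Absorbed: α·S·A_cross = 0.68·1740·0.1900 = 224.8 W (cross-section A).
Total input = 224.8 + 83.6 = 308.4 W.
Radiated: εσ·A_surf·T⁴ with A_surf = 2A = 0.3800 m².
T⁴ = 308.4/(0.68·5.67×10⁻⁸·0.3800) = 2.105×10¹⁰ K⁴.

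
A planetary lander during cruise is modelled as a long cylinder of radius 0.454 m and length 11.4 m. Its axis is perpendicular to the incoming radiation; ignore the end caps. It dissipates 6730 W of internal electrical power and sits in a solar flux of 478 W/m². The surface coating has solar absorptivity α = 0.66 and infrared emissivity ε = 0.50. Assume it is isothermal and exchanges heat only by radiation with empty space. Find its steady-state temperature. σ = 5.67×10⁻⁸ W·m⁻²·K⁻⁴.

T ≈ 323 K

At steady state, absorbed solar power + internal power = radiated power.
Absorbed: α·S·A_cross = 0.66·478·10.35 = 3266 W (cross-section 2rL).
Total input = 3266 + 6730 = 9996 W.
Radiated: εσ·A_surf·T⁴ with A_surf = 2πrL = 32.52 m².
T⁴ = 9996/(0.50·5.67×10⁻⁸·32.52) = 1.084×10¹⁰ K⁴.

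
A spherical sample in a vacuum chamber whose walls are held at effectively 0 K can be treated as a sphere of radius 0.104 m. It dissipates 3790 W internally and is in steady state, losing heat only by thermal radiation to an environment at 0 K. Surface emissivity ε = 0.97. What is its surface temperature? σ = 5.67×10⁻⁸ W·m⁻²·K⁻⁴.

T ≈ 844 K

Steady state: internal power = radiated power, P = εσA T⁴.
Radiating area A = 4πr² = 0.1359 m².
T⁴ = P/(εσA) = 3790/(0.97·5.67×10⁻⁸·0.1359) = 5.070×10¹¹ K⁴.
T = (5.070×10¹¹)^(1/4).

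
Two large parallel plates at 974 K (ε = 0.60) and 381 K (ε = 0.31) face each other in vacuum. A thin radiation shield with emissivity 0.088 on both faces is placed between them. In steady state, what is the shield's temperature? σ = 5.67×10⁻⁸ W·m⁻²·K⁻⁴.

T_s ≈ 835 K

In steady state the net flux on the hot side equals that on the cold side.
σ(T₁⁴−T_s⁴)/D₁ = σ(T_s⁴−T₂⁴)/D₂, with D₁ = 1/ε₁+1/ε_s−1 = 12.03, D₂ = 1/ε_s+1/ε₂−1 = 13.59.
Solve for T_s⁴: T_s⁴ = (D₂·T₁⁴ + D₁·T₂⁴)/(D₁+D₂) = 4.873×10¹¹ K⁴.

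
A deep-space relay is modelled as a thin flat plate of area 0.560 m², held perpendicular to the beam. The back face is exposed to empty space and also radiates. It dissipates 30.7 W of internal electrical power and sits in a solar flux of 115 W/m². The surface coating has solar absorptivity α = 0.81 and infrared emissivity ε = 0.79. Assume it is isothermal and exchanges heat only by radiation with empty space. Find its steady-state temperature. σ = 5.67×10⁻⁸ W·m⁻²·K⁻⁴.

T ≈ 202 K

At steady state, absorbed solar power + internal power = radiated power.
Absorbed: α·S·A_cross = 0.81·115·0.5600 = 52.16 W (cross-section A).
Total input = 52.16 + 30.7 = 82.86 W.
Radiated: εσ·A_surf·T⁴ with A_surf = 2A = 1.120 m².
T⁴ = 82.86/(0.79·5.67×10⁻⁸·1.120) = 1.652×10⁹ K⁴.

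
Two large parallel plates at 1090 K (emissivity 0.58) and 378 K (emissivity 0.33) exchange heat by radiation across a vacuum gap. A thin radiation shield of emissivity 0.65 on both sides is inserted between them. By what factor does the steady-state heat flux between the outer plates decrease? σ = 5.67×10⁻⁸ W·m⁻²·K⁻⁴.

factor ≈ 1.55

Without shield: q₀ = σΔ(T⁴)/(1/ε₁+1/ε₂−1) with denominator 3.754.
With shield the two gaps are in series; the resistances add: (1/ε₁+1/ε_s−1)+(1/ε_s+1/ε₂−1) = 2.263+3.569 = 5.831.
Heat-flux ratio q₀/q = 5.831/3.754.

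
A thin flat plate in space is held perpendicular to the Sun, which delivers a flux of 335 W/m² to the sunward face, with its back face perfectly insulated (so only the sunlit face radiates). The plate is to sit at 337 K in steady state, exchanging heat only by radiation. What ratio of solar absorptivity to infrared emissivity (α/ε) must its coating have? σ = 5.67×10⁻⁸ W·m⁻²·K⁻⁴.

Balance: αS·A = εσ·1A·T⁴ ⇒ α/ε = σT⁴/S.
α/ε = 5.67×10⁻⁸·(337)⁴/335 = 5.67×10⁻⁸·1.290×10¹⁰/335.

α/ε ≈ 2.18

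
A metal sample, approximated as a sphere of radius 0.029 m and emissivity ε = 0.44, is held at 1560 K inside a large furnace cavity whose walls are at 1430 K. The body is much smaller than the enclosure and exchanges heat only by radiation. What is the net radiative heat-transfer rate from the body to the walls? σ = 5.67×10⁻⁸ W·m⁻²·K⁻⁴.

P_net ≈ 459 W

For a small grey body in a large enclosure: P_net = εσA(T_body⁴ − T_wall⁴).
A = 4πr² = 0.01057 m²; T_body⁴ − T_wall⁴ = 5.922×10¹² − 4.182×10¹² = 1.741×10¹² K⁴.
|P_net| = 0.44·5.67×10⁻⁸·0.01057·1.741×10¹².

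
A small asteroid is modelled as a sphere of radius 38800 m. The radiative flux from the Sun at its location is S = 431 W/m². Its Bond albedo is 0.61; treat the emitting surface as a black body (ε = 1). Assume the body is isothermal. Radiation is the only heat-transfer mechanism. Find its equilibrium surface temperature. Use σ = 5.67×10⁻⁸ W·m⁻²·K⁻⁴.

T ≈ 165 K

At equilibrium, absorbed power = emitted power.
Absorbing cross-section = πr² = 4.729×10⁹ m²; emitting surface = 4πr² = 1.892×10¹⁰ m² (ratio 4).
(1−a)S·A_cross = εσ·A_surf·T⁴  ⇒  T⁴ = (1−a)S/(4σ).
T⁴ = 0.390·431/(4·5.67×10⁻⁸) = 7.411×10⁸ K⁴.
T = (7.411×10⁸)^(1/4).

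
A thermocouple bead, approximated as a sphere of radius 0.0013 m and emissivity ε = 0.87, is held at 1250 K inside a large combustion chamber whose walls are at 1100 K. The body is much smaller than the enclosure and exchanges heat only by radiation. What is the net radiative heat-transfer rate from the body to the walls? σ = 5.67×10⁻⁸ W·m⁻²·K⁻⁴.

P_net ≈ 1.02 W

For a small grey body in a large enclosure: P_net = εσA(T_body⁴ − T_wall⁴).
A = 4πr² = 2.124×10⁻⁵ m²; T_body⁴ − T_wall⁴ = 2.441×10¹² − 1.464×10¹² = 9.773×10¹¹ K⁴.
|P_net| = 0.87·5.67×10⁻⁸·2.124×10⁻⁵·9.773×10¹¹.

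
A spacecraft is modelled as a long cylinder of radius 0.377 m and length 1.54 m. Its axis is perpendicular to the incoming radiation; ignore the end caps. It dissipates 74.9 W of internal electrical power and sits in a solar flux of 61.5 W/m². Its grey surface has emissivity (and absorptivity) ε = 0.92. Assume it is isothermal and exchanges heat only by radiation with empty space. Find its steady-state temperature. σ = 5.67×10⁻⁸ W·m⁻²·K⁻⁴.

T ≈ 165 K

At steady state, absorbed solar power + internal power = radiated power.
Absorbed: α·S·A_cross = 0.92·61.5·1.161 = 65.70 W (cross-section 2rL).
Total input = 65.70 + 74.9 = 140.6 W.
Radiated: εσ·A_surf·T⁴ with A_surf = 2πrL = 3.648 m².
T⁴ = 140.6/(0.92·5.67×10⁻⁸·3.648) = 7.389×10⁸ K⁴.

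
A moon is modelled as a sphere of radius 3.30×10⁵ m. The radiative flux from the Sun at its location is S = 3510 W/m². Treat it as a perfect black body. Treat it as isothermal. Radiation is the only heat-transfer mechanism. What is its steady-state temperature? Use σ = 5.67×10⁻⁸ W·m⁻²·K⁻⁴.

At equilibrium, absorbed power = emitted power.
Absorbing cross-section = πr² = 3.421×10¹¹ m²; emitting surface = 4πr² = 1.368×10¹² m² (ratio 4).
S·A_cross = εσ·A_surf·T⁴  ⇒  T⁴ = S/(4σ).
T⁴ = 1.00·3510/(4·5.67×10⁻⁸) = 1.548×10¹⁰ K⁴.
T = (1.548×10¹⁰)^(1/4).

T ≈ 353 K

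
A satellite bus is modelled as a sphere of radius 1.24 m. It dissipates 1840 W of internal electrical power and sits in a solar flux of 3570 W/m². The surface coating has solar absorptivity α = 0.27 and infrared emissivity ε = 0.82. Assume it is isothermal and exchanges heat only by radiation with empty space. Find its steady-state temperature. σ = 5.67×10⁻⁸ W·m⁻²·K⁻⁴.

At steady state, absorbed solar power + internal power = radiated power.
Absorbed: α·S·A_cross = 0.27·3570·4.831 = 4656 W (cross-section πr²).
Total input = 4656 + 1840 = 6496 W.
Radiated: εσ·A_surf·T⁴ with A_surf = 4πr² = 19.32 m².
T⁴ = 6496/(0.82·5.67×10⁻⁸·19.32) = 7.231×10⁹ K⁴.

T ≈ 292 K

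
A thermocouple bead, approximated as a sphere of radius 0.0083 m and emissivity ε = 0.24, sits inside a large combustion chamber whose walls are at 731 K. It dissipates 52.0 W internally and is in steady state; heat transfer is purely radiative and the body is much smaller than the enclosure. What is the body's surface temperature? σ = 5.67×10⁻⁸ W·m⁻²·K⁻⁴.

T ≈ 1470 K

For a small grey body in a large enclosure, net radiated power = εσA(T⁴ − T_w⁴).
Steady state: P = εσA(T⁴ − T_w⁴) with A = 4πr² = 8.657×10⁻⁴ m².
T⁴ = P/(εσA) + T_w⁴ = 52.0/(0.24·5.67×10⁻⁸·8.657×10⁻⁴) + (731)⁴
    = 4.414×10¹² + 2.855×10¹¹ = 4.700×10¹² K⁴.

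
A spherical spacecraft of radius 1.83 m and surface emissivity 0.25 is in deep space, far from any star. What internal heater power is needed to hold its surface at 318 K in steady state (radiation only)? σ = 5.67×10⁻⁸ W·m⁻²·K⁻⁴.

P ≈ 6100 W

P = εσ·4πr²·T⁴.
4πr² = 42.08 m²; T⁴ = 1.023×10¹⁰ K⁴.
P = 0.25·5.67×10⁻⁸·42.08·1.023×10¹⁰.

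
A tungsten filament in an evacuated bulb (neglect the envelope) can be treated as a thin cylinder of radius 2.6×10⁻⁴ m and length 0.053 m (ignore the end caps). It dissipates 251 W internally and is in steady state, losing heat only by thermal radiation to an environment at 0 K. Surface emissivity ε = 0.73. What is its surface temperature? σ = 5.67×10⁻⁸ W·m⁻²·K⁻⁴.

T ≈ 2890 K

Steady state: internal power = radiated power, P = εσA T⁴.
Radiating area A = 2πrL = 8.658×10⁻⁵ m².
T⁴ = P/(εσA) = 251/(0.73·5.67×10⁻⁸·8.658×10⁻⁵) = 7.004×10¹³ K⁴.
T = (7.004×10¹³)^(1/4).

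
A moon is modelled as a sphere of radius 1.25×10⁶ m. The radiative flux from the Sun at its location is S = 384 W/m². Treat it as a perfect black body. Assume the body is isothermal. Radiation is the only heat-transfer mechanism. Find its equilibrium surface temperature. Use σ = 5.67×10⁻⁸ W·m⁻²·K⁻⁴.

At equilibrium, absorbed power = emitted power.
Absorbing cross-section = πr² = 4.909×10¹² m²; emitting surface = 4πr² = 1.963×10¹³ m² (ratio 4).
S·A_cross = εσ·A_surf·T⁴  ⇒  T⁴ = S/(4σ).
T⁴ = 1.00·384/(4·5.67×10⁻⁸) = 1.693×10⁹ K⁴.
T = (1.693×10⁹)^(1/4).

T ≈ 203 K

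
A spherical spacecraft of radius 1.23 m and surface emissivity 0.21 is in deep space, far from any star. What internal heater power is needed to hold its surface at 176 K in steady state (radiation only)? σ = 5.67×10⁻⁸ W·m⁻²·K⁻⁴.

P ≈ 217 W

P = εσ·4πr²·T⁴.
4πr² = 19.01 m²; T⁴ = 9.595×10⁸ K⁴.
P = 0.21·5.67×10⁻⁸·19.01·9.595×10⁸.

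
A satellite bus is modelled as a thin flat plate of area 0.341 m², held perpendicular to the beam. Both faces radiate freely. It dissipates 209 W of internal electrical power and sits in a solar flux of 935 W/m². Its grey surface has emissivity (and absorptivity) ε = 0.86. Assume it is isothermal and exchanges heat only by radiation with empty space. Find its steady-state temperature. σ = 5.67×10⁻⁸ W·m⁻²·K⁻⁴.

At steady state, absorbed solar power + internal power = radiated power.
Absorbed: α·S·A_cross = 0.86·935·0.3410 = 274.2 W (cross-section A).
Total input = 274.2 + 209 = 483.2 W.
Radiated: εσ·A_surf·T⁴ with A_surf = 2A = 0.6820 m².
T⁴ = 483.2/(0.86·5.67×10⁻⁸·0.6820) = 1.453×10¹⁰ K⁴.

T ≈ 347 K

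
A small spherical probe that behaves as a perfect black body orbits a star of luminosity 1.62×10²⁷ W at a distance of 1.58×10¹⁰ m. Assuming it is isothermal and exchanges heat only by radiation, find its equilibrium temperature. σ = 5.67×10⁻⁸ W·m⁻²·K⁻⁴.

T ≈ 1230 K

First find the stellar flux at distance d: S = L/(4πd²) = 1.62×10²⁷/(4π·(1.58×10¹⁰)²) = 5.164×10⁵ W/m².
For an isothermal sphere, absorbed (1−a)S·πr² = emitted σ·4πr²·T⁴, so T⁴ = (1−a)S/(4σ).
T⁴ = 1.00·5.164×10⁵/(4·5.67×10⁻⁸) = 2.277×10¹² K⁴.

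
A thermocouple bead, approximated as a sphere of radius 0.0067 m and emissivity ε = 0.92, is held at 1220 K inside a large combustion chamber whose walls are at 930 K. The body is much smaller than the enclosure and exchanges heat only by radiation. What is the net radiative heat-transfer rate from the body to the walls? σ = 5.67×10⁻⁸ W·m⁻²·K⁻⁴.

P_net ≈ 43.2 W

For a small grey body in a large enclosure: P_net = εσA(T_body⁴ − T_wall⁴).
A = 4πr² = 5.641×10⁻⁴ m²; T_body⁴ − T_wall⁴ = 2.215×10¹² − 7.481×10¹¹ = 1.467×10¹² K⁴.
|P_net| = 0.92·5.67×10⁻⁸·5.641×10⁻⁴·1.467×10¹².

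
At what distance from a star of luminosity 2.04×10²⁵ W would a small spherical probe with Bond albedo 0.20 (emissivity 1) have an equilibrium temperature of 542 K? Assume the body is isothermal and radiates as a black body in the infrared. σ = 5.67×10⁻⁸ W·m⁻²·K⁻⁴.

For an isothermal black-emitting sphere, (1−a)S·πr² = σ·4πr²·T⁴ ⇒ S = 4σT⁴/(1−a).
S = 4·5.67×10⁻⁸·(542)⁴/0.800 = 24470 W/m².
Flux falls as S = L/(4πd²), so d = √(L/(4πS)) = √(2.04×10²⁵/(4π·24470)).

d ≈ 8.15×10⁹ m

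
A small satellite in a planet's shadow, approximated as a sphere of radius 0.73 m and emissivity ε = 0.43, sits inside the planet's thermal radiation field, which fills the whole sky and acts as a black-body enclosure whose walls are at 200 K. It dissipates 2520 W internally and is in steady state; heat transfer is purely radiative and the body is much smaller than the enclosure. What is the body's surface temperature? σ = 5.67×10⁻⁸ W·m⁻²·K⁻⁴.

For a small grey body in a large enclosure, net radiated power = εσA(T⁴ − T_w⁴).
Steady state: P = εσA(T⁴ − T_w⁴) with A = 4πr² = 6.697 m².
T⁴ = P/(εσA) + T_w⁴ = 2520/(0.43·5.67×10⁻⁸·6.697) + (200)⁴
    = 1.543×10¹⁰ + 1.600×10⁹ = 1.703×10¹⁰ K⁴.

T ≈ 361 K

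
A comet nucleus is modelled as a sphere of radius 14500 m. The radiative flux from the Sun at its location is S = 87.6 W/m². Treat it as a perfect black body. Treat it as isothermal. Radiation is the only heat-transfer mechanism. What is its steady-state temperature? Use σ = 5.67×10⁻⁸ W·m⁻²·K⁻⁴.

T ≈ 140 K

At equilibrium, absorbed power = emitted power.
Absorbing cross-section = πr² = 6.605×10⁸ m²; emitting surface = 4πr² = 2.642×10⁹ m² (ratio 4).
S·A_cross = εσ·A_surf·T⁴  ⇒  T⁴ = S/(4σ).
T⁴ = 1.00·87.6/(4·5.67×10⁻⁸) = 3.862×10⁸ K⁴.
T = (3.862×10⁸)^(1/4).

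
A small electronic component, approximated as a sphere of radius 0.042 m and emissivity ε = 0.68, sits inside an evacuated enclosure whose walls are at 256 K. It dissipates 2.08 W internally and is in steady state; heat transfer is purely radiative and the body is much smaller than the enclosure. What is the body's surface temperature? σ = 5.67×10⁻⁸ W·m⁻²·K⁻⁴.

T ≈ 286 K

For a small grey body in a large enclosure, net radiated power = εσA(T⁴ − T_w⁴).
Steady state: P = εσA(T⁴ − T_w⁴) with A = 4πr² = 0.02217 m².
T⁴ = P/(εσA) + T_w⁴ = 2.08/(0.68·5.67×10⁻⁸·0.02217) + (256)⁴
    = 2.434×10⁹ + 4.295×10⁹ = 6.729×10⁹ K⁴.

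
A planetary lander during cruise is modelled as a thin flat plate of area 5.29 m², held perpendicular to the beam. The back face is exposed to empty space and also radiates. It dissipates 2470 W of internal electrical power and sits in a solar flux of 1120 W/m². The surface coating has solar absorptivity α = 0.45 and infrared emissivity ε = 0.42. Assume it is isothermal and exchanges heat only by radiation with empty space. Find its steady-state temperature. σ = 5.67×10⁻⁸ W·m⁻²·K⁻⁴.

At steady state, absorbed solar power + internal power = radiated power.
Absorbed: α·S·A_cross = 0.45·1120·5.290 = 2666 W (cross-section A).
Total input = 2666 + 2470 = 5136 W.
Radiated: εσ·A_surf·T⁴ with A_surf = 2A = 10.58 m².
T⁴ = 5136/(0.42·5.67×10⁻⁸·10.58) = 2.039×10¹⁰ K⁴.

T ≈ 378 K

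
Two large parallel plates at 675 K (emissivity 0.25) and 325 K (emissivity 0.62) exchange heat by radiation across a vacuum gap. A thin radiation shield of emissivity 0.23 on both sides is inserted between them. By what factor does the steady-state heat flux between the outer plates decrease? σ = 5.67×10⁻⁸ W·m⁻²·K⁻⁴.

factor ≈ 2.67

Without shield: q₀ = σΔ(T⁴)/(1/ε₁+1/ε₂−1) with denominator 4.613.
With shield the two gaps are in series; the resistances add: (1/ε₁+1/ε_s−1)+(1/ε_s+1/ε₂−1) = 7.348+4.961 = 12.31.
Heat-flux ratio q₀/q = 12.31/4.613.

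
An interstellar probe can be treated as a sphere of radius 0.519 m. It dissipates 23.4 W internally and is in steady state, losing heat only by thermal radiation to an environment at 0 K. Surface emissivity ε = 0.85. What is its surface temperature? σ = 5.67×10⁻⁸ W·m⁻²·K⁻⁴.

T ≈ 109 K

Steady state: internal power = radiated power, P = εσA T⁴.
Radiating area A = 4πr² = 3.385 m².
T⁴ = P/(εσA) = 23.4/(0.85·5.67×10⁻⁸·3.385) = 1.434×10⁸ K⁴.
T = (1.434×10⁸)^(1/4).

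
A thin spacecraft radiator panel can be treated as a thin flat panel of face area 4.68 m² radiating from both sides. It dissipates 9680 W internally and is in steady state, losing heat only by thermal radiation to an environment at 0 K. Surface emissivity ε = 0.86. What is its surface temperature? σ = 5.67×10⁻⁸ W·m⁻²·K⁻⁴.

T ≈ 382 K

Steady state: internal power = radiated power, P = εσA T⁴.
Radiating area A = 2·4.68 = 9.360 m².
T⁴ = P/(εσA) = 9680/(0.86·5.67×10⁻⁸·9.360) = 2.121×10¹⁰ K⁴.
T = (2.121×10¹⁰)^(1/4).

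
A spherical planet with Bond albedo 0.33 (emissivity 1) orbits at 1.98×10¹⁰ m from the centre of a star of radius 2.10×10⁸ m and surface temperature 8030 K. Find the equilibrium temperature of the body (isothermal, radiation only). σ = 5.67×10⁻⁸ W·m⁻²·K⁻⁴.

T ≈ 529 K

The star's surface emits σT_*⁴; at distance d the flux is S = σT_*⁴(R_*/d)².
S = 5.67×10⁻⁸·(8030)⁴·(2.10×10⁸/1.98×10¹⁰)² = 26520 W/m².
For an isothermal sphere T⁴ = (1−a)S/(4σ) = 7.834×10¹⁰ K⁴.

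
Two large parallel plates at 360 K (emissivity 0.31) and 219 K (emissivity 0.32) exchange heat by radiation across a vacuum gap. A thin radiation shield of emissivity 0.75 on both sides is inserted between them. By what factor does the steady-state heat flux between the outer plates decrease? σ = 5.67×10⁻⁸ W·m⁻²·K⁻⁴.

factor ≈ 1.31

Without shield: q₀ = σΔ(T⁴)/(1/ε₁+1/ε₂−1) with denominator 5.351.
With shield the two gaps are in series; the resistances add: (1/ε₁+1/ε_s−1)+(1/ε_s+1/ε₂−1) = 3.559+3.458 = 7.017.
Heat-flux ratio q₀/q = 7.017/5.351.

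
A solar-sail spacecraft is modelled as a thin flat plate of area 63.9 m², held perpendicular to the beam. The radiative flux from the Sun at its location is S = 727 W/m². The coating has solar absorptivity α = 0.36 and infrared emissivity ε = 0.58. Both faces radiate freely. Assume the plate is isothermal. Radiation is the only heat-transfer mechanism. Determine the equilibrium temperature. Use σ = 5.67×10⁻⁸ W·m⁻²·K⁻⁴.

At equilibrium, absorbed power = emitted power.
Absorbing cross-section = A = 63.90 m²; emitting surface = 2A = 127.8 m² (ratio 2).
αS·A_cross = εσ·A_surf·T⁴  ⇒  T⁴ = αS/(ε·2σ).
T⁴ = 0.360·727/(0.58·2·5.67×10⁻⁸) = 3.979×10⁹ K⁴.
T = (3.979×10⁹)^(1/4).

T ≈ 251 K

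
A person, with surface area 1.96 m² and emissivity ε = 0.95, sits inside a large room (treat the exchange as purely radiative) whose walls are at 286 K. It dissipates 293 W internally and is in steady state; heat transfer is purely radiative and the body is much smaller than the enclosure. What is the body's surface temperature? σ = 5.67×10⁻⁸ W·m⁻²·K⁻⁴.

T ≈ 312 K

For a small grey body in a large enclosure, net radiated power = εσA(T⁴ − T_w⁴).
Steady state: P = εσA(T⁴ − T_w⁴) with A = 1.96 m².
T⁴ = P/(εσA) + T_w⁴ = 293/(0.95·5.67×10⁻⁸·1.960) + (286)⁴
    = 2.775×10⁹ + 6.691×10⁹ = 9.466×10⁹ K⁴.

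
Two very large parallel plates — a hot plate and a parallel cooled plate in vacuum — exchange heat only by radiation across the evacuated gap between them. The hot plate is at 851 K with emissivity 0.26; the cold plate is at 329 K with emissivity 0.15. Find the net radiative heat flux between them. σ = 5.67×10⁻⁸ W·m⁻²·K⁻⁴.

q ≈ 3060 W/m²

For two infinite grey parallel plates, q = σ(T₁⁴ − T₂⁴)/(1/ε₁ + 1/ε₂ − 1).
T₁⁴ − T₂⁴ = 5.245×10¹¹ − 1.172×10¹⁰ = 5.128×10¹¹ K⁴.
1/ε₁ + 1/ε₂ − 1 = 3.846 + 6.667 − 1 = 9.513.
q = 5.67×10⁻⁸ × 5.128×10¹¹ / 9.513.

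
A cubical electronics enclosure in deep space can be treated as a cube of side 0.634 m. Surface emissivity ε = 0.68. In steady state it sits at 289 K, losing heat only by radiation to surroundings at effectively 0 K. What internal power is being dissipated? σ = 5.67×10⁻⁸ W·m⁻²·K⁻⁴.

Steady state: P = εσA T⁴.
A = 6L² = 2.412 m²; T⁴ = (289)⁴ = 6.976×10⁹ K⁴.
P = 0.68 × 5.67×10⁻⁸ × 2.412 × 6.976×10⁹.

P ≈ 649 W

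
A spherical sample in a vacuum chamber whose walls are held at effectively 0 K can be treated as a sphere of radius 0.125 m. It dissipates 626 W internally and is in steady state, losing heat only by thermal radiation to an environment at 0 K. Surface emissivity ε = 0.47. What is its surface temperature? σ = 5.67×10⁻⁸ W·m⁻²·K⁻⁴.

Steady state: internal power = radiated power, P = εσA T⁴.
Radiating area A = 4πr² = 0.1963 m².
T⁴ = P/(εσA) = 626/(0.47·5.67×10⁻⁸·0.1963) = 1.196×10¹¹ K⁴.
T = (1.196×10¹¹)^(1/4).

T ≈ 588 K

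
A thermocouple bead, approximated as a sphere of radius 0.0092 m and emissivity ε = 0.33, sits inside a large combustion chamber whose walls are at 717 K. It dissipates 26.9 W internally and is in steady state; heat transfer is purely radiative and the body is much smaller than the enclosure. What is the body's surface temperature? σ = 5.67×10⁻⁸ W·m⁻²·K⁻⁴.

For a small grey body in a large enclosure, net radiated power = εσA(T⁴ − T_w⁴).
Steady state: P = εσA(T⁴ − T_w⁴) with A = 4πr² = 0.001064 m².
T⁴ = P/(εσA) + T_w⁴ = 26.9/(0.33·5.67×10⁻⁸·0.001064) + (717)⁴
    = 1.352×10¹² + 2.643×10¹¹ = 1.616×10¹² K⁴.

T ≈ 1130 K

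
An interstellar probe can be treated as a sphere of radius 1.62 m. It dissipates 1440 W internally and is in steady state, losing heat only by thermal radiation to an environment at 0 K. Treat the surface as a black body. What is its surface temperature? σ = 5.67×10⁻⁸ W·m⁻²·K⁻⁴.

T ≈ 167 K

Steady state: internal power = radiated power, P = εσA T⁴.
Radiating area A = 4πr² = 32.98 m².
T⁴ = P/(εσA) = 1440/(1.0·5.67×10⁻⁸·32.98) = 7.701×10⁸ K⁴.
T = (7.701×10⁸)^(1/4).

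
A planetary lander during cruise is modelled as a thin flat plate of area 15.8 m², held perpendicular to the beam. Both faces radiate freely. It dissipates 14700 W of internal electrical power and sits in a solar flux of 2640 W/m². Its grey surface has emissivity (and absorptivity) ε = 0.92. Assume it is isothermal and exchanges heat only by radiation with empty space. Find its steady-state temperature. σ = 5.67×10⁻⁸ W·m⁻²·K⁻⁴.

At steady state, absorbed solar power + internal power = radiated power.
Absorbed: α·S·A_cross = 0.92·2640·15.80 = 38380 W (cross-section A).
Total input = 38380 + 14700 = 53080 W.
Radiated: εσ·A_surf·T⁴ with A_surf = 2A = 31.60 m².
T⁴ = 53080/(0.92·5.67×10⁻⁸·31.60) = 3.220×10¹⁰ K⁴.

T ≈ 424 K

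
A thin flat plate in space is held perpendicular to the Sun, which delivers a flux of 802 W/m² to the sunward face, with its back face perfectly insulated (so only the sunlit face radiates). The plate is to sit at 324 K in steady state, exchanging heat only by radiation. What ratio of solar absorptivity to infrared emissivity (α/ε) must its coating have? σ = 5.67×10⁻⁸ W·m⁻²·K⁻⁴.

α/ε ≈ 0.779

Balance: αS·A = εσ·1A·T⁴ ⇒ α/ε = σT⁴/S.
α/ε = 5.67×10⁻⁸·(324)⁴/802 = 5.67×10⁻⁸·1.102×10¹⁰/802.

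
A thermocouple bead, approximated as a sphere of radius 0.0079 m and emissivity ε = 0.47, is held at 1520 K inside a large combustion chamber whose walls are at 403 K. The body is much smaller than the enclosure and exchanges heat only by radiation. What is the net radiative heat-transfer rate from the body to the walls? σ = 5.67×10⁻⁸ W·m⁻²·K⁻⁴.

For a small grey body in a large enclosure: P_net = εσA(T_body⁴ − T_wall⁴).
A = 4πr² = 7.843×10⁻⁴ m²; T_body⁴ − T_wall⁴ = 5.338×10¹² − 2.638×10¹⁰ = 5.312×10¹² K⁴.
|P_net| = 0.47·5.67×10⁻⁸·7.843×10⁻⁴·5.312×10¹².

P_net ≈ 111 W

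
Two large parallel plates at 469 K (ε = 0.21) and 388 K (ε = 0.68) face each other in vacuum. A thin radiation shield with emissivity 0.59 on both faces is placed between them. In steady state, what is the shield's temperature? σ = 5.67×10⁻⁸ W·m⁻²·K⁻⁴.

In steady state the net flux on the hot side equals that on the cold side.
σ(T₁⁴−T_s⁴)/D₁ = σ(T_s⁴−T₂⁴)/D₂, with D₁ = 1/ε₁+1/ε_s−1 = 5.457, D₂ = 1/ε_s+1/ε₂−1 = 2.166.
Solve for T_s⁴: T_s⁴ = (D₂·T₁⁴ + D₁·T₂⁴)/(D₁+D₂) = 2.997×10¹⁰ K⁴.

T_s ≈ 416 K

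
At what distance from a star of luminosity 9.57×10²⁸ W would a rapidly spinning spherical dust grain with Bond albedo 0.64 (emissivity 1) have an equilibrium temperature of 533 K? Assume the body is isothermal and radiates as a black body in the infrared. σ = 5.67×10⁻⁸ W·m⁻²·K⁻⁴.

d ≈ 3.87×10¹¹ m

For an isothermal black-emitting sphere, (1−a)S·πr² = σ·4πr²·T⁴ ⇒ S = 4σT⁴/(1−a).
S = 4·5.67×10⁻⁸·(533)⁴/0.360 = 50850 W/m².
Flux falls as S = L/(4πd²), so d = √(L/(4πS)) = √(9.57×10²⁸/(4π·50850)).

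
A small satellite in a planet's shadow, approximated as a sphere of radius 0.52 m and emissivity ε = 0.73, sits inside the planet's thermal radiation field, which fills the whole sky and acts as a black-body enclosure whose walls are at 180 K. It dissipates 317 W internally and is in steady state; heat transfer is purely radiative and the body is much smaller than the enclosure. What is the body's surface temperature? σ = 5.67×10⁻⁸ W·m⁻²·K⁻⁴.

T ≈ 240 K

For a small grey body in a large enclosure, net radiated power = εσA(T⁴ − T_w⁴).
Steady state: P = εσA(T⁴ − T_w⁴) with A = 4πr² = 3.398 m².
T⁴ = P/(εσA) + T_w⁴ = 317/(0.73·5.67×10⁻⁸·3.398) + (180)⁴
    = 2.254×10⁹ + 1.050×10⁹ = 3.304×10⁹ K⁴.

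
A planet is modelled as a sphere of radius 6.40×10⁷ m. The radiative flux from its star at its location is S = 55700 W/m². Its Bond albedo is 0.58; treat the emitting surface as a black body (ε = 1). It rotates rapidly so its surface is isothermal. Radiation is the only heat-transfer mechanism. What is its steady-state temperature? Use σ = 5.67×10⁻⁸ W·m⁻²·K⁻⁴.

At equilibrium, absorbed power = emitted power.
Absorbing cross-section = πr² = 1.287×10¹⁶ m²; emitting surface = 4πr² = 5.147×10¹⁶ m² (ratio 4).
(1−a)S·A_cross = εσ·A_surf·T⁴  ⇒  T⁴ = (1−a)S/(4σ).
T⁴ = 0.420·55700/(4·5.67×10⁻⁸) = 1.031×10¹¹ K⁴.
T = (1.031×10¹¹)^(1/4).

T ≈ 567 K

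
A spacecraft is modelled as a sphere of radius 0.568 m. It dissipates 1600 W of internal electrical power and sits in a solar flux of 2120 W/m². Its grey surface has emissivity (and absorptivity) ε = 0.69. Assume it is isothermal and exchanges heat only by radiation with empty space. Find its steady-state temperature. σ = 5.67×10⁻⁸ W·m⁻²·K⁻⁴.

At steady state, absorbed solar power + internal power = radiated power.
Absorbed: α·S·A_cross = 0.69·2120·1.014 = 1483 W (cross-section πr²).
Total input = 1483 + 1600 = 3083 W.
Radiated: εσ·A_surf·T⁴ with A_surf = 4πr² = 4.054 m².
T⁴ = 3083/(0.69·5.67×10⁻⁸·4.054) = 1.943×10¹⁰ K⁴.

T ≈ 373 K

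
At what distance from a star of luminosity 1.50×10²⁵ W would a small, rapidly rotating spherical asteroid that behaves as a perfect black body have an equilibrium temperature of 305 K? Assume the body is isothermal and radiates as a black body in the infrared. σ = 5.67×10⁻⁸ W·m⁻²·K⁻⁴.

d ≈ 2.47×10¹⁰ m

For an isothermal black-emitting sphere, (1−a)S·πr² = σ·4πr²·T⁴ ⇒ S = 4σT⁴/(1−a).
S = 4·5.67×10⁻⁸·(305)⁴/1.00 = 1963 W/m².
Flux falls as S = L/(4πd²), so d = √(L/(4πS)) = √(1.50×10²⁵/(4π·1963)).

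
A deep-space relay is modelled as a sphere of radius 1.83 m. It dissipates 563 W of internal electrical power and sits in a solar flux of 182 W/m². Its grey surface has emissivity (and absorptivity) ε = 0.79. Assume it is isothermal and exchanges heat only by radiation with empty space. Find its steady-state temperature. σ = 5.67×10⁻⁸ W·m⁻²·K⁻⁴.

T ≈ 182 K

At steady state, absorbed solar power + internal power = radiated power.
Absorbed: α·S·A_cross = 0.79·182·10.52 = 1513 W (cross-section πr²).
Total input = 1513 + 563 = 2076 W.
Radiated: εσ·A_surf·T⁴ with A_surf = 4πr² = 42.08 m².
T⁴ = 2076/(0.79·5.67×10⁻⁸·42.08) = 1.101×10⁹ K⁴.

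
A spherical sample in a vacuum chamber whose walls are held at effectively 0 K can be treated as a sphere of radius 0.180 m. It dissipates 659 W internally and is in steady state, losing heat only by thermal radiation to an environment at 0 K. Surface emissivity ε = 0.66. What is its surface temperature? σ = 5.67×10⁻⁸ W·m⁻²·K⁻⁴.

Steady state: internal power = radiated power, P = εσA T⁴.
Radiating area A = 4πr² = 0.4072 m².
T⁴ = P/(εσA) = 659/(0.66·5.67×10⁻⁸·0.4072) = 4.325×10¹⁰ K⁴.
T = (4.325×10¹⁰)^(1/4).

T ≈ 456 K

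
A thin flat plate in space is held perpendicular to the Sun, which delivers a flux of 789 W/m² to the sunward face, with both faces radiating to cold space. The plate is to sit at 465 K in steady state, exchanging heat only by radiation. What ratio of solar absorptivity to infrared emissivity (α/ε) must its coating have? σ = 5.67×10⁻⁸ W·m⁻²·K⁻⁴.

α/ε ≈ 6.72

Balance: αS·A = εσ·2A·T⁴ ⇒ α/ε = 2σT⁴/S.
α/ε = 2·5.67×10⁻⁸·(465)⁴/789 = 2·5.67×10⁻⁸·4.675×10¹⁰/789.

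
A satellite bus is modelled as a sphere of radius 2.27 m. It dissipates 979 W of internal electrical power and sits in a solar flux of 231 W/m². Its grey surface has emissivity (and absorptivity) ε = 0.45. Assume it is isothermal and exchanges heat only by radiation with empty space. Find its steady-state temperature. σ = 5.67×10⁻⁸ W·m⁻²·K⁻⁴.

T ≈ 200 K

At steady state, absorbed solar power + internal power = radiated power.
Absorbed: α·S·A_cross = 0.45·231·16.19 = 1683 W (cross-section πr²).
Total input = 1683 + 979 = 2662 W.
Radiated: εσ·A_surf·T⁴ with A_surf = 4πr² = 64.75 m².
T⁴ = 2662/(0.45·5.67×10⁻⁸·64.75) = 1.611×10⁹ K⁴.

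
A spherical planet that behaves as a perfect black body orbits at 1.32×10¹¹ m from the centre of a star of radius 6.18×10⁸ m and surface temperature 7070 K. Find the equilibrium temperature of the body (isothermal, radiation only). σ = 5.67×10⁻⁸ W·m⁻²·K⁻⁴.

The star's surface emits σT_*⁴; at distance d the flux is S = σT_*⁴(R_*/d)².
S = 5.67×10⁻⁸·(7070)⁴·(6.18×10⁸/1.32×10¹¹)² = 3105 W/m².
For an isothermal sphere T⁴ = (1−a)S/(4σ) = 1.369×10¹⁰ K⁴.

T ≈ 342 K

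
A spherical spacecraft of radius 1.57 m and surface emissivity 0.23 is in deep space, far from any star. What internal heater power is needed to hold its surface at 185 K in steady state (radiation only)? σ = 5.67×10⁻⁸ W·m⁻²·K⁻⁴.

P ≈ 473 W

P = εσ·4πr²·T⁴.
4πr² = 30.97 m²; T⁴ = 1.171×10⁹ K⁴.
P = 0.23·5.67×10⁻⁸·30.97·1.171×10⁹.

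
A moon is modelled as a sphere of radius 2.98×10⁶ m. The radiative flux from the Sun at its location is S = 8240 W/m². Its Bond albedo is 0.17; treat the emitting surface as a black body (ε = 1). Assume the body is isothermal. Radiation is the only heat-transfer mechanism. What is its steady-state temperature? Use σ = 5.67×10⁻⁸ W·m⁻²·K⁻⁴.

T ≈ 417 K

At equilibrium, absorbed power = emitted power.
Absorbing cross-section = πr² = 2.790×10¹³ m²; emitting surface = 4πr² = 1.116×10¹⁴ m² (ratio 4).
(1−a)S·A_cross = εσ·A_surf·T⁴  ⇒  T⁴ = (1−a)S/(4σ).
T⁴ = 0.830·8240/(4·5.67×10⁻⁸) = 3.016×10¹⁰ K⁴.
T = (3.016×10¹⁰)^(1/4).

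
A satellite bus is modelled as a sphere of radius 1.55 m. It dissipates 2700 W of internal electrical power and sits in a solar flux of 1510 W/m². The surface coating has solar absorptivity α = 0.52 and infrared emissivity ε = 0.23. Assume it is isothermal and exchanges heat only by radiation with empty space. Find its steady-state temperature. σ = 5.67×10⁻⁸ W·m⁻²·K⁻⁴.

T ≈ 385 K

At steady state, absorbed solar power + internal power = radiated power.
Absorbed: α·S·A_cross = 0.52·1510·7.548 = 5926 W (cross-section πr²).
Total input = 5926 + 2700 = 8626 W.
Radiated: εσ·A_surf·T⁴ with A_surf = 4πr² = 30.19 m².
T⁴ = 8626/(0.23·5.67×10⁻⁸·30.19) = 2.191×10¹⁰ K⁴.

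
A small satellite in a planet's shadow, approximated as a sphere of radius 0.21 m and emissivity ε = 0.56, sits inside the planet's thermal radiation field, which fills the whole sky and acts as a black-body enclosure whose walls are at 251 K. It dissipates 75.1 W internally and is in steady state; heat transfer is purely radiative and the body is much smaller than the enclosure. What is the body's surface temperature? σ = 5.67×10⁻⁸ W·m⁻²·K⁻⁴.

For a small grey body in a large enclosure, net radiated power = εσA(T⁴ − T_w⁴).
Steady state: P = εσA(T⁴ − T_w⁴) with A = 4πr² = 0.5542 m².
T⁴ = P/(εσA) + T_w⁴ = 75.1/(0.56·5.67×10⁻⁸·0.5542) + (251)⁴
    = 4.268×10⁹ + 3.969×10⁹ = 8.237×10⁹ K⁴.

T ≈ 301 K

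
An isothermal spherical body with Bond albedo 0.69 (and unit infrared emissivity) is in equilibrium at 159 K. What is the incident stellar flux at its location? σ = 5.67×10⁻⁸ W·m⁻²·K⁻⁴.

S ≈ 468 W/m²

(1−a)S·πr² = σ·4πr²·T⁴ ⇒ S = 4σT⁴/(1−a).
S = 4·5.67×10⁻⁸·6.391×10⁸/0.310.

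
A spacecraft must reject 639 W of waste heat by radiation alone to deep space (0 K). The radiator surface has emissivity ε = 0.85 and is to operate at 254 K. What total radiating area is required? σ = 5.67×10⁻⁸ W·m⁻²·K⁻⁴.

P = εσA T⁴ ⇒ A = P/(εσT⁴).
T⁴ = 4.162×10⁹ K⁴.
A = 639/(0.85 × 5.67×10⁻⁸ × 4.162×10⁹).

A ≈ 3.19 m²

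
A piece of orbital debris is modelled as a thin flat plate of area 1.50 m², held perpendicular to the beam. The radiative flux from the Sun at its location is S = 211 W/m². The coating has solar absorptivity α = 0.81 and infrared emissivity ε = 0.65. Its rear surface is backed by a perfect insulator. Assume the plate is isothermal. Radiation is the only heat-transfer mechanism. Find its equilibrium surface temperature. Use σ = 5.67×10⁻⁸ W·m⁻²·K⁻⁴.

At equilibrium, absorbed power = emitted power.
Absorbing cross-section = A = 1.500 m²; emitting surface = A = 1.500 m² (ratio 1).
αS·A_cross = εσ·A_surf·T⁴  ⇒  T⁴ = αS/(ε·1σ).
T⁴ = 0.810·211/(0.65·1·5.67×10⁻⁸) = 4.637×10⁹ K⁴.
T = (4.637×10⁹)^(1/4).

T ≈ 261 K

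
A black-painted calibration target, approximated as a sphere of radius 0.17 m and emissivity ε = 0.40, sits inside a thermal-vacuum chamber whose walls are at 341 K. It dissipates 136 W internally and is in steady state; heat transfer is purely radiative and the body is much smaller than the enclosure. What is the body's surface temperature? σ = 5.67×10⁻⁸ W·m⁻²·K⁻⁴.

For a small grey body in a large enclosure, net radiated power = εσA(T⁴ − T_w⁴).
Steady state: P = εσA(T⁴ − T_w⁴) with A = 4πr² = 0.3632 m².
T⁴ = P/(εσA) + T_w⁴ = 136/(0.40·5.67×10⁻⁸·0.3632) + (341)⁴
    = 1.651×10¹⁰ + 1.352×10¹⁰ = 3.003×10¹⁰ K⁴.

T ≈ 416 K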